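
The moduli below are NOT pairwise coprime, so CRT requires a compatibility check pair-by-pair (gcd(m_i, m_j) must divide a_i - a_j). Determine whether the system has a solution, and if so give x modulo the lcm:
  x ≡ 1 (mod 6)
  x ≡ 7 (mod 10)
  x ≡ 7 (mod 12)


Moduli 6, 10, 12 are not pairwise coprime, so CRT works modulo lcm(m_i) when all pairwise compatibility conditions hold.
Pairwise compatibility: gcd(m_i, m_j) must divide a_i - a_j for every pair.
Merge one congruence at a time:
  Start: x ≡ 1 (mod 6).
  Combine with x ≡ 7 (mod 10): gcd(6, 10) = 2; 7 - 1 = 6, which IS divisible by 2, so compatible.
    Write x = 1 + 6·t and substitute into x ≡ 7 (mod 10): 6·t ≡ 7 − 1 = 6 (mod 10).
    Divide the congruence (and modulus) by g = 2: 3·t ≡ 3 (mod 5).
    The inverse of 3 mod 5 is 2 (since 3·2 = 6 = 1·5 + 1), so t ≡ 2·3 = 6 ≡ 1 (mod 5).
    Then x = 1 + 6·1 = 7, valid modulo lcm(6, 10) = 30: x ≡ 7 (mod 30).
  Combine with x ≡ 7 (mod 12): gcd(30, 12) = 6; 7 - 7 = 0, which IS divisible by 6, so compatible.
    Write x = 7 + 30·t and substitute into x ≡ 7 (mod 12): 30·t ≡ 7 − 7 = 0 (mod 12).
    Divide the congruence (and modulus) by g = 6: 5·t ≡ 0 (mod 2).
    Reduce coefficients mod 2: 1·t ≡ 0 (mod 2).
    So t ≡ 0 (mod 2).
    Then x = 7 + 30·0 = 7, valid modulo lcm(30, 12) = 60: x ≡ 7 (mod 60).
Verify: 7 mod 6 = 1, 7 mod 10 = 7, 7 mod 12 = 7.

x ≡ 7 (mod 60).


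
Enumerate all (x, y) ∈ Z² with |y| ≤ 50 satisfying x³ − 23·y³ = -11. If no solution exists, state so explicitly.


The equation is x³ - 23y³ = -11. For fixed y, x³ = 23·y³ − 11, so a solution requires the RHS to be a perfect cube.
Strategy: iterate y from -50 to 50, compute RHS = 23·y³ − 11, and check whether it is a (positive or negative) perfect cube.
Check small values of y:
  y = 0: RHS = -11 is not a perfect cube.
  y = 1: RHS = 12 is not a perfect cube.
  y = -1: RHS = -34 is not a perfect cube.
  y = 2: RHS = 173 is not a perfect cube.
  y = -2: RHS = -195 is not a perfect cube.
  y = 3: RHS = 610 is not a perfect cube.
  y = -3: RHS = -632 is not a perfect cube.
Continuing the search up to |y| = 50 finds no solutions either.
No (x, y) in the scanned range satisfies the equation.

No integer solutions with |y| ≤ 50.


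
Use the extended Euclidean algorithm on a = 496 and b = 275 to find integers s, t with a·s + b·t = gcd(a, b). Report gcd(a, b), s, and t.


Euclidean algorithm on (496, 275) — divide until remainder is 0:
  496 = 1 · 275 + 221
  275 = 1 · 221 + 54
  221 = 4 · 54 + 5
  54 = 10 · 5 + 4
  5 = 1 · 4 + 1
  4 = 4 · 1 + 0
gcd(496, 275) = 1.
Track Bezout coefficients alongside the remainders: start with r₀ = 496 = a·1 + b·0 (s = 1, t = 0) and r₁ = 275 = a·0 + b·1 (s = 0, t = 1); each new remainder r_{k+1} = r_{k-1} − q_k·r_k inherits s_{k+1} = s_{k-1} − q_k·s_k, t_{k+1} = t_{k-1} − q_k·t_k, so r_k = a·s_k + b·t_k at every step:
  q = 1: r = 221, s = 1 − 1·0 = 1, t = 0 − 1·1 = -1  (check: 496·1 + 275·(-1) = 221)
  q = 1: r = 54, s = 0 − 1·1 = -1, t = 1 − 1·(-1) = 2  (check: 496·(-1) + 275·2 = 54)
  q = 4: r = 5, s = 1 − 4·(-1) = 5, t = -1 − 4·2 = -9  (check: 496·5 + 275·(-9) = 5)
  q = 10: r = 4, s = -1 − 10·5 = -51, t = 2 − 10·(-9) = 92  (check: 496·(-51) + 275·92 = 4)
  q = 1: r = 1, s = 5 − 1·(-51) = 56, t = -9 − 1·92 = -101  (check: 496·56 + 275·(-101) = 1)
The row with r = 1 (the gcd) gives the Bezout coefficients s = 56, t = -101.
Result: 496 · (56) + 275 · (-101) = 1.

gcd(496, 275) = 1; s = 56, t = -101 (check: 496·56 + 275·(-101) = 1).


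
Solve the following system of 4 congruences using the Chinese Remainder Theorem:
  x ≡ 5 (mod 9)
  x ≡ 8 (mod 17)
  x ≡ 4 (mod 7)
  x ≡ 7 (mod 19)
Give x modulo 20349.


Product of moduli M = 9 · 17 · 7 · 19 = 20349.
Merge one congruence at a time:
  Start: x ≡ 5 (mod 9).
  Combine with x ≡ 8 (mod 17); new modulus lcm = 153.
    Write x = 5 + 9·t and substitute into x ≡ 8 (mod 17): 9·t ≡ 8 − 5 = 3 (mod 17).
    The inverse of 9 mod 17 is 2 (since 9·2 = 18 = 1·17 + 1), so t ≡ 2·3 = 6 ≡ 6 (mod 17).
    Then x = 5 + 9·6 = 59, valid modulo lcm(9, 17) = 153: x ≡ 59 (mod 153).
  Combine with x ≡ 4 (mod 7); new modulus lcm = 1071.
    Write x = 59 + 153·t and substitute into x ≡ 4 (mod 7): 153·t ≡ 4 − 59 = -55 (mod 7).
    Reduce coefficients mod 7: 6·t ≡ 1 (mod 7).
    The inverse of 6 mod 7 is 6 (since 6·6 = 36 = 5·7 + 1), so t ≡ 6·1 = 6 ≡ 6 (mod 7).
    Then x = 59 + 153·6 = 977, valid modulo lcm(153, 7) = 1071: x ≡ 977 (mod 1071).
  Combine with x ≡ 7 (mod 19); new modulus lcm = 20349.
    Write x = 977 + 1071·t and substitute into x ≡ 7 (mod 19): 1071·t ≡ 7 − 977 = -970 (mod 19).
    Reduce coefficients mod 19: 7·t ≡ 18 (mod 19).
    The inverse of 7 mod 19 is 11 (since 7·11 = 77 = 4·19 + 1), so t ≡ 11·18 = 198 ≡ 8 (mod 19).
    Then x = 977 + 1071·8 = 9545, valid modulo lcm(1071, 19) = 20349: x ≡ 9545 (mod 20349).
Verify against each original: 9545 mod 9 = 5, 9545 mod 17 = 8, 9545 mod 7 = 4, 9545 mod 19 = 7.

x ≡ 9545 (mod 20349).


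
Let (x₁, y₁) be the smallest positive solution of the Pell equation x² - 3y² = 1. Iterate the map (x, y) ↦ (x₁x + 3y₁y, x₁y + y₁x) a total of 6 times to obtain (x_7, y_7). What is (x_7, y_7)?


Step 1: Find the fundamental solution (x₁, y₁) of x² - 3y² = 1.
  Expand √3 as a continued fraction. a₀ = ⌊√3⌋ = 1; iterate m_{k+1} = d_k·a_k − m_k, d_{k+1} = (3 − m_{k+1}²)/d_k, a_{k+1} = ⌊(a₀ + m_{k+1})/d_{k+1}⌋ (starting m₀ = 0, d₀ = 1), with convergents p_k = a_k·p_{k-1} + p_{k-2}, q_k = a_k·q_{k-1} + q_{k-2} (p₋₁ = 1, q₋₁ = 0):
  k = 0: a₀ = 1; p₀/q₀ = 1/1; p₀² − 3·q₀² = 1 − 3 = -2.
  k = 1: m = 1, d = 2, a = ⌊(1 + 1)/2⌋ = 1; p/q = (1·1 + 1)/(1·1 + 0) = 2/1; p² − 3·q² = 4 − 3 = 1.
  The first convergent with p² − 3·q² = 1 gives the fundamental solution (x₁, y₁) = (2, 1).
Step 2: Apply the recurrence (x_{n+1}, y_{n+1}) = (x₁x_n + 3y₁y_n, x₁y_n + y₁x_n) repeatedly.
  From (x_1, y_1) = (2, 1): x_2 = 2·2 + 3·1·1 = 7; y_2 = 2·1 + 1·2 = 4.
  From (x_2, y_2) = (7, 4): x_3 = 2·7 + 3·1·4 = 26; y_3 = 2·4 + 1·7 = 15.
  From (x_3, y_3) = (26, 15): x_4 = 2·26 + 3·1·15 = 97; y_4 = 2·15 + 1·26 = 56.
  From (x_4, y_4) = (97, 56): x_5 = 2·97 + 3·1·56 = 362; y_5 = 2·56 + 1·97 = 209.
  From (x_5, y_5) = (362, 209): x_6 = 2·362 + 3·1·209 = 1351; y_6 = 2·209 + 1·362 = 780.
  From (x_6, y_6) = (1351, 780): x_7 = 2·1351 + 3·1·780 = 5042; y_7 = 2·780 + 1·1351 = 2911.
Step 3: Verify x_7² - 3·y_7² = 25421764 - 25421763 = 1 (should be 1). ✓

(x_1, y_1) = (2, 1); (x_7, y_7) = (5042, 2911).


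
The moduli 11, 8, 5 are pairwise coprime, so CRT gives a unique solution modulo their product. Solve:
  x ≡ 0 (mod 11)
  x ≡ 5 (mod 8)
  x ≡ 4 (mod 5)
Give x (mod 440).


Moduli 11, 8, 5 are pairwise coprime; by CRT there is a unique solution modulo M = 11 · 8 · 5 = 440.
Solve pairwise, accumulating the modulus:
  Start with x ≡ 0 (mod 11).
  Combine with x ≡ 5 (mod 8): since gcd(11, 8) = 1, we get a unique residue mod 88.
    Write x = 0 + 11·t and substitute into x ≡ 5 (mod 8): 11·t ≡ 5 − 0 = 5 (mod 8).
    Reduce coefficients mod 8: 3·t ≡ 5 (mod 8).
    The inverse of 3 mod 8 is 3 (since 3·3 = 9 = 1·8 + 1), so t ≡ 3·5 = 15 ≡ 7 (mod 8).
    Then x = 0 + 11·7 = 77, valid modulo lcm(11, 8) = 88: x ≡ 77 (mod 88).
  Combine with x ≡ 4 (mod 5): since gcd(88, 5) = 1, we get a unique residue mod 440.
    Write x = 77 + 88·t and substitute into x ≡ 4 (mod 5): 88·t ≡ 4 − 77 = -73 (mod 5).
    Reduce coefficients mod 5: 3·t ≡ 2 (mod 5).
    The inverse of 3 mod 5 is 2 (since 3·2 = 6 = 1·5 + 1), so t ≡ 2·2 = 4 ≡ 4 (mod 5).
    Then x = 77 + 88·4 = 429, valid modulo lcm(88, 5) = 440: x ≡ 429 (mod 440).
Verify: 429 mod 11 = 0 ✓, 429 mod 8 = 5 ✓, 429 mod 5 = 4 ✓.

x ≡ 429 (mod 440).


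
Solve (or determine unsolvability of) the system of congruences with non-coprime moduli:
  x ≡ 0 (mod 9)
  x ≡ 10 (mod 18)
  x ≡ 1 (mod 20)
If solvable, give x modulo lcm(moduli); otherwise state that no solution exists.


Moduli 9, 18, 20 are not pairwise coprime, so CRT works modulo lcm(m_i) when all pairwise compatibility conditions hold.
Pairwise compatibility: gcd(m_i, m_j) must divide a_i - a_j for every pair.
Merge one congruence at a time:
  Start: x ≡ 0 (mod 9).
  Combine with x ≡ 10 (mod 18): gcd(9, 18) = 9, and 10 - 0 = 10 is NOT divisible by 9.
    ⇒ system is inconsistent (no integer solution).

No solution (the system is inconsistent).


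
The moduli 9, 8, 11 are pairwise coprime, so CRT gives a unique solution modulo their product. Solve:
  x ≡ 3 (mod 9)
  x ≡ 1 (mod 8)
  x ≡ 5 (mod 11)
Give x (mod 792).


Moduli 9, 8, 11 are pairwise coprime; by CRT there is a unique solution modulo M = 9 · 8 · 11 = 792.
Solve pairwise, accumulating the modulus:
  Start with x ≡ 3 (mod 9).
  Combine with x ≡ 1 (mod 8): since gcd(9, 8) = 1, we get a unique residue mod 72.
    Write x = 3 + 9·t and substitute into x ≡ 1 (mod 8): 9·t ≡ 1 − 3 = -2 (mod 8).
    Reduce coefficients mod 8: 1·t ≡ 6 (mod 8).
    So t ≡ 6 (mod 8).
    Then x = 3 + 9·6 = 57, valid modulo lcm(9, 8) = 72: x ≡ 57 (mod 72).
  Combine with x ≡ 5 (mod 11): since gcd(72, 11) = 1, we get a unique residue mod 792.
    Write x = 57 + 72·t and substitute into x ≡ 5 (mod 11): 72·t ≡ 5 − 57 = -52 (mod 11).
    Reduce coefficients mod 11: 6·t ≡ 3 (mod 11).
    The inverse of 6 mod 11 is 2 (since 6·2 = 12 = 1·11 + 1), so t ≡ 2·3 = 6 ≡ 6 (mod 11).
    Then x = 57 + 72·6 = 489, valid modulo lcm(72, 11) = 792: x ≡ 489 (mod 792).
Verify: 489 mod 9 = 3 ✓, 489 mod 8 = 1 ✓, 489 mod 11 = 5 ✓.

x ≡ 489 (mod 792).


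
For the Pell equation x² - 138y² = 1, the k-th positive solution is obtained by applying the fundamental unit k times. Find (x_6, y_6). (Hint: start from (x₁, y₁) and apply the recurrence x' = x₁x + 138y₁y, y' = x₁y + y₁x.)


Step 1: Find the fundamental solution (x₁, y₁) of x² - 138y² = 1.
  Expand √138 as a continued fraction. a₀ = ⌊√138⌋ = 11; iterate m_{k+1} = d_k·a_k − m_k, d_{k+1} = (138 − m_{k+1}²)/d_k, a_{k+1} = ⌊(a₀ + m_{k+1})/d_{k+1}⌋ (starting m₀ = 0, d₀ = 1), with convergents p_k = a_k·p_{k-1} + p_{k-2}, q_k = a_k·q_{k-1} + q_{k-2} (p₋₁ = 1, q₋₁ = 0):
  k = 0: a₀ = 11; p₀/q₀ = 11/1; p₀² − 138·q₀² = 121 − 138 = -17.
  k = 1: m = 11, d = 17, a = ⌊(11 + 11)/17⌋ = 1; p/q = (1·11 + 1)/(1·1 + 0) = 12/1; p² − 138·q² = 144 − 138 = 6.
  k = 2: m = 6, d = 6, a = ⌊(11 + 6)/6⌋ = 2; p/q = (2·12 + 11)/(2·1 + 1) = 35/3; p² − 138·q² = 1225 − 1242 = -17.
  k = 3: m = 6, d = 17, a = ⌊(11 + 6)/17⌋ = 1; p/q = (1·35 + 12)/(1·3 + 1) = 47/4; p² − 138·q² = 2209 − 2208 = 1.
  The first convergent with p² − 138·q² = 1 gives the fundamental solution (x₁, y₁) = (47, 4).
Step 2: Apply the recurrence (x_{n+1}, y_{n+1}) = (x₁x_n + 138y₁y_n, x₁y_n + y₁x_n) repeatedly.
  From (x_1, y_1) = (47, 4): x_2 = 47·47 + 138·4·4 = 4417; y_2 = 47·4 + 4·47 = 376.
  From (x_2, y_2) = (4417, 376): x_3 = 47·4417 + 138·4·376 = 415151; y_3 = 47·376 + 4·4417 = 35340.
  From (x_3, y_3) = (415151, 35340): x_4 = 47·415151 + 138·4·35340 = 39019777; y_4 = 47·35340 + 4·415151 = 3321584.
  From (x_4, y_4) = (39019777, 3321584): x_5 = 47·39019777 + 138·4·3321584 = 3667443887; y_5 = 47·3321584 + 4·39019777 = 312193556.
  From (x_5, y_5) = (3667443887, 312193556): x_6 = 47·3667443887 + 138·4·312193556 = 344700705601; y_6 = 47·312193556 + 4·3667443887 = 29342872680.
Step 3: Verify x_6² - 138·y_6² = 118818576441827272771201 - 118818576441827272771200 = 1 (should be 1). ✓

(x_1, y_1) = (47, 4); (x_6, y_6) = (344700705601, 29342872680).


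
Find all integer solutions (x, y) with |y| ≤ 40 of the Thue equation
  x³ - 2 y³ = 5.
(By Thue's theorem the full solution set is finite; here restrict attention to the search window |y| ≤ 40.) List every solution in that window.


The equation is x³ - 2y³ = 5. For fixed y, x³ = 2·y³ + 5, so a solution requires the RHS to be a perfect cube.
Strategy: iterate y from -40 to 40, compute RHS = 2·y³ + 5, and check whether it is a (positive or negative) perfect cube.
Check small values of y:
  y = 0: RHS = 5 is not a perfect cube.
  y = 1: RHS = 7 is not a perfect cube.
  y = -1: RHS = 3 is not a perfect cube.
  y = 2: RHS = 21 is not a perfect cube.
  y = -2: RHS = -11 is not a perfect cube.
  y = 3: RHS = 59 is not a perfect cube.
  y = -3: RHS = -49 is not a perfect cube.
Continuing the search up to |y| = 40 finds no solutions either.
No (x, y) in the scanned range satisfies the equation.

No integer solutions with |y| ≤ 40.


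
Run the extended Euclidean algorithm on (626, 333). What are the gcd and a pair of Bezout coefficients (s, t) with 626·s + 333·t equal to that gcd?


Euclidean algorithm on (626, 333) — divide until remainder is 0:
  626 = 1 · 333 + 293
  333 = 1 · 293 + 40
  293 = 7 · 40 + 13
  40 = 3 · 13 + 1
  13 = 13 · 1 + 0
gcd(626, 333) = 1.
Track Bezout coefficients alongside the remainders: start with r₀ = 626 = a·1 + b·0 (s = 1, t = 0) and r₁ = 333 = a·0 + b·1 (s = 0, t = 1); each new remainder r_{k+1} = r_{k-1} − q_k·r_k inherits s_{k+1} = s_{k-1} − q_k·s_k, t_{k+1} = t_{k-1} − q_k·t_k, so r_k = a·s_k + b·t_k at every step:
  q = 1: r = 293, s = 1 − 1·0 = 1, t = 0 − 1·1 = -1  (check: 626·1 + 333·(-1) = 293)
  q = 1: r = 40, s = 0 − 1·1 = -1, t = 1 − 1·(-1) = 2  (check: 626·(-1) + 333·2 = 40)
  q = 7: r = 13, s = 1 − 7·(-1) = 8, t = -1 − 7·2 = -15  (check: 626·8 + 333·(-15) = 13)
  q = 3: r = 1, s = -1 − 3·8 = -25, t = 2 − 3·(-15) = 47  (check: 626·(-25) + 333·47 = 1)
The row with r = 1 (the gcd) gives the Bezout coefficients s = -25, t = 47.
Result: 626 · (-25) + 333 · (47) = 1.

gcd(626, 333) = 1; s = -25, t = 47 (check: 626·(-25) + 333·47 = 1).


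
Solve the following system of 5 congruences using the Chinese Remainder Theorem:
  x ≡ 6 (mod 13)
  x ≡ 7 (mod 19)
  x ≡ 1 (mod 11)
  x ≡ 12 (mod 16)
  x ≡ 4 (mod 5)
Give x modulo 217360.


Product of moduli M = 13 · 19 · 11 · 16 · 5 = 217360.
Merge one congruence at a time:
  Start: x ≡ 6 (mod 13).
  Combine with x ≡ 7 (mod 19); new modulus lcm = 247.
    Write x = 6 + 13·t and substitute into x ≡ 7 (mod 19): 13·t ≡ 7 − 6 = 1 (mod 19).
    The inverse of 13 mod 19 is 3 (since 13·3 = 39 = 2·19 + 1), so t ≡ 3·1 = 3 ≡ 3 (mod 19).
    Then x = 6 + 13·3 = 45, valid modulo lcm(13, 19) = 247: x ≡ 45 (mod 247).
  Combine with x ≡ 1 (mod 11); new modulus lcm = 2717.
    Write x = 45 + 247·t and substitute into x ≡ 1 (mod 11): 247·t ≡ 1 − 45 = -44 (mod 11).
    Reduce coefficients mod 11: 5·t ≡ 0 (mod 11).
    The inverse of 5 mod 11 is 9 (since 5·9 = 45 = 4·11 + 1), so t ≡ 9·0 = 0 ≡ 0 (mod 11).
    Then x = 45 + 247·0 = 45, valid modulo lcm(247, 11) = 2717: x ≡ 45 (mod 2717).
  Combine with x ≡ 12 (mod 16); new modulus lcm = 43472.
    Write x = 45 + 2717·t and substitute into x ≡ 12 (mod 16): 2717·t ≡ 12 − 45 = -33 (mod 16).
    Reduce coefficients mod 16: 13·t ≡ 15 (mod 16).
    The inverse of 13 mod 16 is 5 (since 13·5 = 65 = 4·16 + 1), so t ≡ 5·15 = 75 ≡ 11 (mod 16).
    Then x = 45 + 2717·11 = 29932, valid modulo lcm(2717, 16) = 43472: x ≡ 29932 (mod 43472).
  Combine with x ≡ 4 (mod 5); new modulus lcm = 217360.
    Write x = 29932 + 43472·t and substitute into x ≡ 4 (mod 5): 43472·t ≡ 4 − 29932 = -29928 (mod 5).
    Reduce coefficients mod 5: 2·t ≡ 2 (mod 5).
    The inverse of 2 mod 5 is 3 (since 2·3 = 6 = 1·5 + 1), so t ≡ 3·2 = 6 ≡ 1 (mod 5).
    Then x = 29932 + 43472·1 = 73404, valid modulo lcm(43472, 5) = 217360: x ≡ 73404 (mod 217360).
Verify against each original: 73404 mod 13 = 6, 73404 mod 19 = 7, 73404 mod 11 = 1, 73404 mod 16 = 12, 73404 mod 5 = 4.

x ≡ 73404 (mod 217360).


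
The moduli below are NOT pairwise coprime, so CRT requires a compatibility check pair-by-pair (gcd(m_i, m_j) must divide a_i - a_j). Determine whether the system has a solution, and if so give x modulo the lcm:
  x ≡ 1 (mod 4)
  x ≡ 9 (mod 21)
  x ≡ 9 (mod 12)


Moduli 4, 21, 12 are not pairwise coprime, so CRT works modulo lcm(m_i) when all pairwise compatibility conditions hold.
Pairwise compatibility: gcd(m_i, m_j) must divide a_i - a_j for every pair.
Merge one congruence at a time:
  Start: x ≡ 1 (mod 4).
  Combine with x ≡ 9 (mod 21): gcd(4, 21) = 1; 9 - 1 = 8, which IS divisible by 1, so compatible.
    Write x = 1 + 4·t and substitute into x ≡ 9 (mod 21): 4·t ≡ 9 − 1 = 8 (mod 21).
    The inverse of 4 mod 21 is 16 (since 4·16 = 64 = 3·21 + 1), so t ≡ 16·8 = 128 ≡ 2 (mod 21).
    Then x = 1 + 4·2 = 9, valid modulo lcm(4, 21) = 84: x ≡ 9 (mod 84).
  Combine with x ≡ 9 (mod 12): gcd(84, 12) = 12; 9 - 9 = 0, which IS divisible by 12, so compatible.
    Write x = 9 + 84·t and substitute into x ≡ 9 (mod 12): 84·t ≡ 9 − 9 = 0 (mod 12).
    Divide the congruence (and modulus) by g = 12: 7·t ≡ 0 (mod 1).
    Modulo 1 every t works; take t = 0.
    Then x = 9 + 84·0 = 9, valid modulo lcm(84, 12) = 84: x ≡ 9 (mod 84).
Verify: 9 mod 4 = 1, 9 mod 21 = 9, 9 mod 12 = 9.

x ≡ 9 (mod 84).


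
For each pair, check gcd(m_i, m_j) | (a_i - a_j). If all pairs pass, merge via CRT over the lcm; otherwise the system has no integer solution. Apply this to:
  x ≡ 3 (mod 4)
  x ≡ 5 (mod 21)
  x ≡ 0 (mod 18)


Moduli 4, 21, 18 are not pairwise coprime, so CRT works modulo lcm(m_i) when all pairwise compatibility conditions hold.
Pairwise compatibility: gcd(m_i, m_j) must divide a_i - a_j for every pair.
Merge one congruence at a time:
  Start: x ≡ 3 (mod 4).
  Combine with x ≡ 5 (mod 21): gcd(4, 21) = 1; 5 - 3 = 2, which IS divisible by 1, so compatible.
    Write x = 3 + 4·t and substitute into x ≡ 5 (mod 21): 4·t ≡ 5 − 3 = 2 (mod 21).
    The inverse of 4 mod 21 is 16 (since 4·16 = 64 = 3·21 + 1), so t ≡ 16·2 = 32 ≡ 11 (mod 21).
    Then x = 3 + 4·11 = 47, valid modulo lcm(4, 21) = 84: x ≡ 47 (mod 84).
  Combine with x ≡ 0 (mod 18): gcd(84, 18) = 6, and 0 - 47 = -47 is NOT divisible by 6.
    ⇒ system is inconsistent (no integer solution).

No solution (the system is inconsistent).


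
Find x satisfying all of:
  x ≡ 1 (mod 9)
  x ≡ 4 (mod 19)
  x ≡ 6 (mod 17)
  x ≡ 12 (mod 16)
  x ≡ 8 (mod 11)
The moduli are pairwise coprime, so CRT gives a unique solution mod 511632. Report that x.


Product of moduli M = 9 · 19 · 17 · 16 · 11 = 511632.
Merge one congruence at a time:
  Start: x ≡ 1 (mod 9).
  Combine with x ≡ 4 (mod 19); new modulus lcm = 171.
    Write x = 1 + 9·t and substitute into x ≡ 4 (mod 19): 9·t ≡ 4 − 1 = 3 (mod 19).
    The inverse of 9 mod 19 is 17 (since 9·17 = 153 = 8·19 + 1), so t ≡ 17·3 = 51 ≡ 13 (mod 19).
    Then x = 1 + 9·13 = 118, valid modulo lcm(9, 19) = 171: x ≡ 118 (mod 171).
  Combine with x ≡ 6 (mod 17); new modulus lcm = 2907.
    Write x = 118 + 171·t and substitute into x ≡ 6 (mod 17): 171·t ≡ 6 − 118 = -112 (mod 17).
    Reduce coefficients mod 17: 1·t ≡ 7 (mod 17).
    So t ≡ 7 (mod 17).
    Then x = 118 + 171·7 = 1315, valid modulo lcm(171, 17) = 2907: x ≡ 1315 (mod 2907).
  Combine with x ≡ 12 (mod 16); new modulus lcm = 46512.
    Write x = 1315 + 2907·t and substitute into x ≡ 12 (mod 16): 2907·t ≡ 12 − 1315 = -1303 (mod 16).
    Reduce coefficients mod 16: 11·t ≡ 9 (mod 16).
    The inverse of 11 mod 16 is 3 (since 11·3 = 33 = 2·16 + 1), so t ≡ 3·9 = 27 ≡ 11 (mod 16).
    Then x = 1315 + 2907·11 = 33292, valid modulo lcm(2907, 16) = 46512: x ≡ 33292 (mod 46512).
  Combine with x ≡ 8 (mod 11); new modulus lcm = 511632.
    Write x = 33292 + 46512·t and substitute into x ≡ 8 (mod 11): 46512·t ≡ 8 − 33292 = -33284 (mod 11).
    Reduce coefficients mod 11: 4·t ≡ 2 (mod 11).
    The inverse of 4 mod 11 is 3 (since 4·3 = 12 = 1·11 + 1), so t ≡ 3·2 = 6 ≡ 6 (mod 11).
    Then x = 33292 + 46512·6 = 312364, valid modulo lcm(46512, 11) = 511632: x ≡ 312364 (mod 511632).
Verify against each original: 312364 mod 9 = 1, 312364 mod 19 = 4, 312364 mod 17 = 6, 312364 mod 16 = 12, 312364 mod 11 = 8.

x ≡ 312364 (mod 511632).


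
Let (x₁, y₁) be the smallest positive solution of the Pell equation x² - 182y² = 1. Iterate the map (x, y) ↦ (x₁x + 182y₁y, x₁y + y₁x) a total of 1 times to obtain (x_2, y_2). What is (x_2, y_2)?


Step 1: Find the fundamental solution (x₁, y₁) of x² - 182y² = 1.
  Expand √182 as a continued fraction. a₀ = ⌊√182⌋ = 13; iterate m_{k+1} = d_k·a_k − m_k, d_{k+1} = (182 − m_{k+1}²)/d_k, a_{k+1} = ⌊(a₀ + m_{k+1})/d_{k+1}⌋ (starting m₀ = 0, d₀ = 1), with convergents p_k = a_k·p_{k-1} + p_{k-2}, q_k = a_k·q_{k-1} + q_{k-2} (p₋₁ = 1, q₋₁ = 0):
  k = 0: a₀ = 13; p₀/q₀ = 13/1; p₀² − 182·q₀² = 169 − 182 = -13.
  k = 1: m = 13, d = 13, a = ⌊(13 + 13)/13⌋ = 2; p/q = (2·13 + 1)/(2·1 + 0) = 27/2; p² − 182·q² = 729 − 728 = 1.
  The first convergent with p² − 182·q² = 1 gives the fundamental solution (x₁, y₁) = (27, 2).
Step 2: Apply the recurrence (x_{n+1}, y_{n+1}) = (x₁x_n + 182y₁y_n, x₁y_n + y₁x_n) repeatedly.
  From (x_1, y_1) = (27, 2): x_2 = 27·27 + 182·2·2 = 1457; y_2 = 27·2 + 2·27 = 108.
Step 3: Verify x_2² - 182·y_2² = 2122849 - 2122848 = 1 (should be 1). ✓

(x_1, y_1) = (27, 2); (x_2, y_2) = (1457, 108).


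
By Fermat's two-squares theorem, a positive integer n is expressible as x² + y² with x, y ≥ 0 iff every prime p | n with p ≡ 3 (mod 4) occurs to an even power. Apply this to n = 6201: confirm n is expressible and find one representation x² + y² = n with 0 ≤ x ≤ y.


Step 1: Factor n = 6201 = 3^2 · 13 · 53.
Step 2: Check the mod-4 condition on each prime factor: 3 ≡ 3 (mod 4), exponent 2 (must be even); 13 ≡ 1 (mod 4), exponent 1; 53 ≡ 1 (mod 4), exponent 1.
All primes ≡ 3 (mod 4) appear to even exponent (or don't appear), so by the two-squares theorem n IS expressible as a sum of two squares.
Step 3: Build a representation. Group n = k² · m with k = 3 and m = 13 · 53 = 689 (a product of primes ≡ 1 (mod 4)); a representation of m scales to one of n via (k·x)² + (k·y)² = k²(x² + y²). Each prime p ≡ 1 (mod 4) is itself a sum of two squares; find a² by testing p − a² for a perfect square:
  13: 13 − 1² = 12, 13 − 2² = 9 = 3² ⇒ 13 = 2² + 3².
  53: 53 − 1² = 52, 53 − 2² = 49 = 7² ⇒ 53 = 2² + 7².
  Combine using the Brahmagupta–Fibonacci identity (a² + b²)(c² + d²) = (ac − bd)² + (ad + bc)² = (ac + bd)² + (ad − bc)²:
  13 · 53 = 689: from (2² + 3²)(2² + 7²), take (2·2 − 3·7, 2·7 + 3·2) = (4 − 21, 14 + 6) = (-17, 20); dropping signs (only squares matter) gives (17, 20); check 17² + 20² = 289 + 400 = 689 ✓.
  Scale by k = 3: (3·17, 3·20) = (51, 60).
Step 4: Order so x ≤ y and verify: 51² + 60² = 2601 + 3600 = 6201 = n. ✓

n = 6201 = 51² + 60² (one valid representation with x ≤ y).


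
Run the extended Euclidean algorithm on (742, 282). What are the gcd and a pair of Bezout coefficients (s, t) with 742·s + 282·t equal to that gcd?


Euclidean algorithm on (742, 282) — divide until remainder is 0:
  742 = 2 · 282 + 178
  282 = 1 · 178 + 104
  178 = 1 · 104 + 74
  104 = 1 · 74 + 30
  74 = 2 · 30 + 14
  30 = 2 · 14 + 2
  14 = 7 · 2 + 0
gcd(742, 282) = 2.
Track Bezout coefficients alongside the remainders: start with r₀ = 742 = a·1 + b·0 (s = 1, t = 0) and r₁ = 282 = a·0 + b·1 (s = 0, t = 1); each new remainder r_{k+1} = r_{k-1} − q_k·r_k inherits s_{k+1} = s_{k-1} − q_k·s_k, t_{k+1} = t_{k-1} − q_k·t_k, so r_k = a·s_k + b·t_k at every step:
  q = 2: r = 178, s = 1 − 2·0 = 1, t = 0 − 2·1 = -2  (check: 742·1 + 282·(-2) = 178)
  q = 1: r = 104, s = 0 − 1·1 = -1, t = 1 − 1·(-2) = 3  (check: 742·(-1) + 282·3 = 104)
  q = 1: r = 74, s = 1 − 1·(-1) = 2, t = -2 − 1·3 = -5  (check: 742·2 + 282·(-5) = 74)
  q = 1: r = 30, s = -1 − 1·2 = -3, t = 3 − 1·(-5) = 8  (check: 742·(-3) + 282·8 = 30)
  q = 2: r = 14, s = 2 − 2·(-3) = 8, t = -5 − 2·8 = -21  (check: 742·8 + 282·(-21) = 14)
  q = 2: r = 2, s = -3 − 2·8 = -19, t = 8 − 2·(-21) = 50  (check: 742·(-19) + 282·50 = 2)
The row with r = 2 (the gcd) gives the Bezout coefficients s = -19, t = 50.
Result: 742 · (-19) + 282 · (50) = 2.

gcd(742, 282) = 2; s = -19, t = 50 (check: 742·(-19) + 282·50 = 2).


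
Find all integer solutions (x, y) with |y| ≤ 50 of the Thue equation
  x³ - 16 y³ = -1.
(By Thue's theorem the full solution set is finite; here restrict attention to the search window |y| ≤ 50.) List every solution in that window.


The equation is x³ - 16y³ = -1. For fixed y, x³ = 16·y³ − 1, so a solution requires the RHS to be a perfect cube.
Strategy: iterate y from -50 to 50, compute RHS = 16·y³ − 1, and check whether it is a (positive or negative) perfect cube.
Check small values of y:
  y = 0: RHS = -1 = (-1)³ ⇒ x = -1 works.
  y = 1: RHS = 15 is not a perfect cube.
  y = -1: RHS = -17 is not a perfect cube.
  y = 2: RHS = 127 is not a perfect cube.
  y = -2: RHS = -129 is not a perfect cube.
  y = 3: RHS = 431 is not a perfect cube.
  y = -3: RHS = -433 is not a perfect cube.
Continuing the search up to |y| = 50 finds no further solutions beyond those listed.
Collected solutions: (-1, 0).

Solutions (with |y| ≤ 50): (-1, 0).


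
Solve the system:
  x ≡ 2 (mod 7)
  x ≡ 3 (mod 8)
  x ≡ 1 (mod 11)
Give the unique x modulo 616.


Moduli 7, 8, 11 are pairwise coprime; by CRT there is a unique solution modulo M = 7 · 8 · 11 = 616.
Solve pairwise, accumulating the modulus:
  Start with x ≡ 2 (mod 7).
  Combine with x ≡ 3 (mod 8): since gcd(7, 8) = 1, we get a unique residue mod 56.
    Write x = 2 + 7·t and substitute into x ≡ 3 (mod 8): 7·t ≡ 3 − 2 = 1 (mod 8).
    The inverse of 7 mod 8 is 7 (since 7·7 = 49 = 6·8 + 1), so t ≡ 7·1 = 7 ≡ 7 (mod 8).
    Then x = 2 + 7·7 = 51, valid modulo lcm(7, 8) = 56: x ≡ 51 (mod 56).
  Combine with x ≡ 1 (mod 11): since gcd(56, 11) = 1, we get a unique residue mod 616.
    Write x = 51 + 56·t and substitute into x ≡ 1 (mod 11): 56·t ≡ 1 − 51 = -50 (mod 11).
    Reduce coefficients mod 11: 1·t ≡ 5 (mod 11).
    So t ≡ 5 (mod 11).
    Then x = 51 + 56·5 = 331, valid modulo lcm(56, 11) = 616: x ≡ 331 (mod 616).
Verify: 331 mod 7 = 2 ✓, 331 mod 8 = 3 ✓, 331 mod 11 = 1 ✓.

x ≡ 331 (mod 616).


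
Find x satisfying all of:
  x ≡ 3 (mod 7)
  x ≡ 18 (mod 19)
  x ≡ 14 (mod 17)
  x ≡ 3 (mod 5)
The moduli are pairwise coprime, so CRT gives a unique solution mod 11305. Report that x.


Product of moduli M = 7 · 19 · 17 · 5 = 11305.
Merge one congruence at a time:
  Start: x ≡ 3 (mod 7).
  Combine with x ≡ 18 (mod 19); new modulus lcm = 133.
    Write x = 3 + 7·t and substitute into x ≡ 18 (mod 19): 7·t ≡ 18 − 3 = 15 (mod 19).
    The inverse of 7 mod 19 is 11 (since 7·11 = 77 = 4·19 + 1), so t ≡ 11·15 = 165 ≡ 13 (mod 19).
    Then x = 3 + 7·13 = 94, valid modulo lcm(7, 19) = 133: x ≡ 94 (mod 133).
  Combine with x ≡ 14 (mod 17); new modulus lcm = 2261.
    Write x = 94 + 133·t and substitute into x ≡ 14 (mod 17): 133·t ≡ 14 − 94 = -80 (mod 17).
    Reduce coefficients mod 17: 14·t ≡ 5 (mod 17).
    The inverse of 14 mod 17 is 11 (since 14·11 = 154 = 9·17 + 1), so t ≡ 11·5 = 55 ≡ 4 (mod 17).
    Then x = 94 + 133·4 = 626, valid modulo lcm(133, 17) = 2261: x ≡ 626 (mod 2261).
  Combine with x ≡ 3 (mod 5); new modulus lcm = 11305.
    Write x = 626 + 2261·t and substitute into x ≡ 3 (mod 5): 2261·t ≡ 3 − 626 = -623 (mod 5).
    Reduce coefficients mod 5: 1·t ≡ 2 (mod 5).
    So t ≡ 2 (mod 5).
    Then x = 626 + 2261·2 = 5148, valid modulo lcm(2261, 5) = 11305: x ≡ 5148 (mod 11305).
Verify against each original: 5148 mod 7 = 3, 5148 mod 19 = 18, 5148 mod 17 = 14, 5148 mod 5 = 3.

x ≡ 5148 (mod 11305).


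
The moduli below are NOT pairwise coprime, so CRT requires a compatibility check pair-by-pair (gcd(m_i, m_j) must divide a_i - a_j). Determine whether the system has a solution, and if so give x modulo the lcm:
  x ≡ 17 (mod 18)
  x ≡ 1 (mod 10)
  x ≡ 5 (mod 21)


Moduli 18, 10, 21 are not pairwise coprime, so CRT works modulo lcm(m_i) when all pairwise compatibility conditions hold.
Pairwise compatibility: gcd(m_i, m_j) must divide a_i - a_j for every pair.
Merge one congruence at a time:
  Start: x ≡ 17 (mod 18).
  Combine with x ≡ 1 (mod 10): gcd(18, 10) = 2; 1 - 17 = -16, which IS divisible by 2, so compatible.
    Write x = 17 + 18·t and substitute into x ≡ 1 (mod 10): 18·t ≡ 1 − 17 = -16 (mod 10).
    Divide the congruence (and modulus) by g = 2: 9·t ≡ -8 (mod 5).
    Reduce coefficients mod 5: 4·t ≡ 2 (mod 5).
    The inverse of 4 mod 5 is 4 (since 4·4 = 16 = 3·5 + 1), so t ≡ 4·2 = 8 ≡ 3 (mod 5).
    Then x = 17 + 18·3 = 71, valid modulo lcm(18, 10) = 90: x ≡ 71 (mod 90).
  Combine with x ≡ 5 (mod 21): gcd(90, 21) = 3; 5 - 71 = -66, which IS divisible by 3, so compatible.
    Write x = 71 + 90·t and substitute into x ≡ 5 (mod 21): 90·t ≡ 5 − 71 = -66 (mod 21).
    Divide the congruence (and modulus) by g = 3: 30·t ≡ -22 (mod 7).
    Reduce coefficients mod 7: 2·t ≡ 6 (mod 7).
    The inverse of 2 mod 7 is 4 (since 2·4 = 8 = 1·7 + 1), so t ≡ 4·6 = 24 ≡ 3 (mod 7).
    Then x = 71 + 90·3 = 341, valid modulo lcm(90, 21) = 630: x ≡ 341 (mod 630).
Verify: 341 mod 18 = 17, 341 mod 10 = 1, 341 mod 21 = 5.

x ≡ 341 (mod 630).


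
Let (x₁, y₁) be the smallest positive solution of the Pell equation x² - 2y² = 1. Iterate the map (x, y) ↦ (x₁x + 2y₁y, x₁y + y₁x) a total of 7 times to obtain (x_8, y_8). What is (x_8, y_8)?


Step 1: Find the fundamental solution (x₁, y₁) of x² - 2y² = 1.
  Expand √2 as a continued fraction. a₀ = ⌊√2⌋ = 1; iterate m_{k+1} = d_k·a_k − m_k, d_{k+1} = (2 − m_{k+1}²)/d_k, a_{k+1} = ⌊(a₀ + m_{k+1})/d_{k+1}⌋ (starting m₀ = 0, d₀ = 1), with convergents p_k = a_k·p_{k-1} + p_{k-2}, q_k = a_k·q_{k-1} + q_{k-2} (p₋₁ = 1, q₋₁ = 0):
  k = 0: a₀ = 1; p₀/q₀ = 1/1; p₀² − 2·q₀² = 1 − 2 = -1.
  k = 1: m = 1, d = 1, a = ⌊(1 + 1)/1⌋ = 2; p/q = (2·1 + 1)/(2·1 + 0) = 3/2; p² − 2·q² = 9 − 8 = 1.
  The first convergent with p² − 2·q² = 1 gives the fundamental solution (x₁, y₁) = (3, 2).
Step 2: Apply the recurrence (x_{n+1}, y_{n+1}) = (x₁x_n + 2y₁y_n, x₁y_n + y₁x_n) repeatedly.
  From (x_1, y_1) = (3, 2): x_2 = 3·3 + 2·2·2 = 17; y_2 = 3·2 + 2·3 = 12.
  From (x_2, y_2) = (17, 12): x_3 = 3·17 + 2·2·12 = 99; y_3 = 3·12 + 2·17 = 70.
  From (x_3, y_3) = (99, 70): x_4 = 3·99 + 2·2·70 = 577; y_4 = 3·70 + 2·99 = 408.
  From (x_4, y_4) = (577, 408): x_5 = 3·577 + 2·2·408 = 3363; y_5 = 3·408 + 2·577 = 2378.
  From (x_5, y_5) = (3363, 2378): x_6 = 3·3363 + 2·2·2378 = 19601; y_6 = 3·2378 + 2·3363 = 13860.
  From (x_6, y_6) = (19601, 13860): x_7 = 3·19601 + 2·2·13860 = 114243; y_7 = 3·13860 + 2·19601 = 80782.
  From (x_7, y_7) = (114243, 80782): x_8 = 3·114243 + 2·2·80782 = 665857; y_8 = 3·80782 + 2·114243 = 470832.
Step 3: Verify x_8² - 2·y_8² = 443365544449 - 443365544448 = 1 (should be 1). ✓

(x_1, y_1) = (3, 2); (x_8, y_8) = (665857, 470832).


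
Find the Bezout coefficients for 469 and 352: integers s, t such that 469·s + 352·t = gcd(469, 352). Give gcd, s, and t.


Euclidean algorithm on (469, 352) — divide until remainder is 0:
  469 = 1 · 352 + 117
  352 = 3 · 117 + 1
  117 = 117 · 1 + 0
gcd(469, 352) = 1.
Track Bezout coefficients alongside the remainders: start with r₀ = 469 = a·1 + b·0 (s = 1, t = 0) and r₁ = 352 = a·0 + b·1 (s = 0, t = 1); each new remainder r_{k+1} = r_{k-1} − q_k·r_k inherits s_{k+1} = s_{k-1} − q_k·s_k, t_{k+1} = t_{k-1} − q_k·t_k, so r_k = a·s_k + b·t_k at every step:
  q = 1: r = 117, s = 1 − 1·0 = 1, t = 0 − 1·1 = -1  (check: 469·1 + 352·(-1) = 117)
  q = 3: r = 1, s = 0 − 3·1 = -3, t = 1 − 3·(-1) = 4  (check: 469·(-3) + 352·4 = 1)
The row with r = 1 (the gcd) gives the Bezout coefficients s = -3, t = 4.
Result: 469 · (-3) + 352 · (4) = 1.

gcd(469, 352) = 1; s = -3, t = 4 (check: 469·(-3) + 352·4 = 1).


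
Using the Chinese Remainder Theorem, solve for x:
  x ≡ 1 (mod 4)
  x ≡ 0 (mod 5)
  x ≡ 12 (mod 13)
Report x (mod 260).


Moduli 4, 5, 13 are pairwise coprime; by CRT there is a unique solution modulo M = 4 · 5 · 13 = 260.
Solve pairwise, accumulating the modulus:
  Start with x ≡ 1 (mod 4).
  Combine with x ≡ 0 (mod 5): since gcd(4, 5) = 1, we get a unique residue mod 20.
    Write x = 1 + 4·t and substitute into x ≡ 0 (mod 5): 4·t ≡ 0 − 1 = -1 (mod 5).
    Reduce coefficients mod 5: 4·t ≡ 4 (mod 5).
    The inverse of 4 mod 5 is 4 (since 4·4 = 16 = 3·5 + 1), so t ≡ 4·4 = 16 ≡ 1 (mod 5).
    Then x = 1 + 4·1 = 5, valid modulo lcm(4, 5) = 20: x ≡ 5 (mod 20).
  Combine with x ≡ 12 (mod 13): since gcd(20, 13) = 1, we get a unique residue mod 260.
    Write x = 5 + 20·t and substitute into x ≡ 12 (mod 13): 20·t ≡ 12 − 5 = 7 (mod 13).
    Reduce coefficients mod 13: 7·t ≡ 7 (mod 13).
    The inverse of 7 mod 13 is 2 (since 7·2 = 14 = 1·13 + 1), so t ≡ 2·7 = 14 ≡ 1 (mod 13).
    Then x = 5 + 20·1 = 25, valid modulo lcm(20, 13) = 260: x ≡ 25 (mod 260).
Verify: 25 mod 4 = 1 ✓, 25 mod 5 = 0 ✓, 25 mod 13 = 12 ✓.

x ≡ 25 (mod 260).


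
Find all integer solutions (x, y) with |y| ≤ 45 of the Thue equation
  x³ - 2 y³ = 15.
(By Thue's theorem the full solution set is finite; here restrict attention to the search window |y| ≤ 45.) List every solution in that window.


The equation is x³ - 2y³ = 15. For fixed y, x³ = 2·y³ + 15, so a solution requires the RHS to be a perfect cube.
Strategy: iterate y from -45 to 45, compute RHS = 2·y³ + 15, and check whether it is a (positive or negative) perfect cube.
Check small values of y:
  y = 0: RHS = 15 is not a perfect cube.
  y = 1: RHS = 17 is not a perfect cube.
  y = -1: RHS = 13 is not a perfect cube.
  y = 2: RHS = 31 is not a perfect cube.
  y = -2: RHS = -1 = (-1)³ ⇒ x = -1 works.
  y = 3: RHS = 69 is not a perfect cube.
  y = -3: RHS = -39 is not a perfect cube.
Continuing the search up to |y| = 45 finds no further solutions beyond those listed.
Collected solutions: (-1, -2).

Solutions (with |y| ≤ 45): (-1, -2).


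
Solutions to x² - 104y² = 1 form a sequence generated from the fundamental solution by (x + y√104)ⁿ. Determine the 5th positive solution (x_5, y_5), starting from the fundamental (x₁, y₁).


Step 1: Find the fundamental solution (x₁, y₁) of x² - 104y² = 1.
  Expand √104 as a continued fraction. a₀ = ⌊√104⌋ = 10; iterate m_{k+1} = d_k·a_k − m_k, d_{k+1} = (104 − m_{k+1}²)/d_k, a_{k+1} = ⌊(a₀ + m_{k+1})/d_{k+1}⌋ (starting m₀ = 0, d₀ = 1), with convergents p_k = a_k·p_{k-1} + p_{k-2}, q_k = a_k·q_{k-1} + q_{k-2} (p₋₁ = 1, q₋₁ = 0):
  k = 0: a₀ = 10; p₀/q₀ = 10/1; p₀² − 104·q₀² = 100 − 104 = -4.
  k = 1: m = 10, d = 4, a = ⌊(10 + 10)/4⌋ = 5; p/q = (5·10 + 1)/(5·1 + 0) = 51/5; p² − 104·q² = 2601 − 2600 = 1.
  The first convergent with p² − 104·q² = 1 gives the fundamental solution (x₁, y₁) = (51, 5).
Step 2: Apply the recurrence (x_{n+1}, y_{n+1}) = (x₁x_n + 104y₁y_n, x₁y_n + y₁x_n) repeatedly.
  From (x_1, y_1) = (51, 5): x_2 = 51·51 + 104·5·5 = 5201; y_2 = 51·5 + 5·51 = 510.
  From (x_2, y_2) = (5201, 510): x_3 = 51·5201 + 104·5·510 = 530451; y_3 = 51·510 + 5·5201 = 52015.
  From (x_3, y_3) = (530451, 52015): x_4 = 51·530451 + 104·5·52015 = 54100801; y_4 = 51·52015 + 5·530451 = 5305020.
  From (x_4, y_4) = (54100801, 5305020): x_5 = 51·54100801 + 104·5·5305020 = 5517751251; y_5 = 51·5305020 + 5·54100801 = 541060025.
Step 3: Verify x_5² - 104·y_5² = 30445578867912065001 - 30445578867912065000 = 1 (should be 1). ✓

(x_1, y_1) = (51, 5); (x_5, y_5) = (5517751251, 541060025).


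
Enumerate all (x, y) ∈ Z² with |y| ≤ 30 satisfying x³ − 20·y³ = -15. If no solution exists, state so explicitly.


The equation is x³ - 20y³ = -15. For fixed y, x³ = 20·y³ − 15, so a solution requires the RHS to be a perfect cube.
Strategy: iterate y from -30 to 30, compute RHS = 20·y³ − 15, and check whether it is a (positive or negative) perfect cube.
Check small values of y:
  y = 0: RHS = -15 is not a perfect cube.
  y = 1: RHS = 5 is not a perfect cube.
  y = -1: RHS = -35 is not a perfect cube.
  y = 2: RHS = 145 is not a perfect cube.
  y = -2: RHS = -175 is not a perfect cube.
  y = 3: RHS = 525 is not a perfect cube.
  y = -3: RHS = -555 is not a perfect cube.
Continuing the search up to |y| = 30 finds no solutions either.
No (x, y) in the scanned range satisfies the equation.

No integer solutions with |y| ≤ 30.


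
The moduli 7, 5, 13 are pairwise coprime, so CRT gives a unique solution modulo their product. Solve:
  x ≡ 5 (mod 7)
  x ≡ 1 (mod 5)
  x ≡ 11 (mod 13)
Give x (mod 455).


Moduli 7, 5, 13 are pairwise coprime; by CRT there is a unique solution modulo M = 7 · 5 · 13 = 455.
Solve pairwise, accumulating the modulus:
  Start with x ≡ 5 (mod 7).
  Combine with x ≡ 1 (mod 5): since gcd(7, 5) = 1, we get a unique residue mod 35.
    Write x = 5 + 7·t and substitute into x ≡ 1 (mod 5): 7·t ≡ 1 − 5 = -4 (mod 5).
    Reduce coefficients mod 5: 2·t ≡ 1 (mod 5).
    The inverse of 2 mod 5 is 3 (since 2·3 = 6 = 1·5 + 1), so t ≡ 3·1 = 3 ≡ 3 (mod 5).
    Then x = 5 + 7·3 = 26, valid modulo lcm(7, 5) = 35: x ≡ 26 (mod 35).
  Combine with x ≡ 11 (mod 13): since gcd(35, 13) = 1, we get a unique residue mod 455.
    Write x = 26 + 35·t and substitute into x ≡ 11 (mod 13): 35·t ≡ 11 − 26 = -15 (mod 13).
    Reduce coefficients mod 13: 9·t ≡ 11 (mod 13).
    The inverse of 9 mod 13 is 3 (since 9·3 = 27 = 2·13 + 1), so t ≡ 3·11 = 33 ≡ 7 (mod 13).
    Then x = 26 + 35·7 = 271, valid modulo lcm(35, 13) = 455: x ≡ 271 (mod 455).
Verify: 271 mod 7 = 5 ✓, 271 mod 5 = 1 ✓, 271 mod 13 = 11 ✓.

x ≡ 271 (mod 455).


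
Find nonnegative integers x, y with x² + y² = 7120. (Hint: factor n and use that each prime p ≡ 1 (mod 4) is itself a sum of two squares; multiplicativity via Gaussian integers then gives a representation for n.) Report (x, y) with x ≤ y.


Step 1: Factor n = 7120 = 2^4 · 5 · 89.
Step 2: Check the mod-4 condition on each prime factor: 2 = 2 (special); 5 ≡ 1 (mod 4), exponent 1; 89 ≡ 1 (mod 4), exponent 1.
All primes ≡ 3 (mod 4) appear to even exponent (or don't appear), so by the two-squares theorem n IS expressible as a sum of two squares.
Step 3: Build a representation. Group n = k² · m with k = 4 and m = 5 · 89 = 445 (a product of primes ≡ 1 (mod 4)); a representation of m scales to one of n via (k·x)² + (k·y)² = k²(x² + y²). Each prime p ≡ 1 (mod 4) is itself a sum of two squares; find a² by testing p − a² for a perfect square:
  5: 5 − 1² = 4 = 2² ⇒ 5 = 1² + 2².
  89: 89 − 1² = 88, 89 − 2² = 85, 89 − 3² = 80, 89 − 4² = 73, 89 − 5² = 64 = 8² ⇒ 89 = 5² + 8².
  Combine using the Brahmagupta–Fibonacci identity (a² + b²)(c² + d²) = (ac − bd)² + (ad + bc)² = (ac + bd)² + (ad − bc)²:
  5 · 89 = 445: from (1² + 2²)(5² + 8²), take (1·5 − 2·8, 1·8 + 2·5) = (5 − 16, 8 + 10) = (-11, 18); dropping signs (only squares matter) gives (11, 18); check 11² + 18² = 121 + 324 = 445 ✓.
  Scale by k = 4: (4·11, 4·18) = (44, 72).
Step 4: Order so x ≤ y and verify: 44² + 72² = 1936 + 5184 = 7120 = n. ✓

n = 7120 = 44² + 72² (one valid representation with x ≤ y).


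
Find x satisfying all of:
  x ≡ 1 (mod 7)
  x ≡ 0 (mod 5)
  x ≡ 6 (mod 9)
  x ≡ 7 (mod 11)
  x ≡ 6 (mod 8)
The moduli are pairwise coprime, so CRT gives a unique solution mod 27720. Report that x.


Product of moduli M = 7 · 5 · 9 · 11 · 8 = 27720.
Merge one congruence at a time:
  Start: x ≡ 1 (mod 7).
  Combine with x ≡ 0 (mod 5); new modulus lcm = 35.
    Write x = 1 + 7·t and substitute into x ≡ 0 (mod 5): 7·t ≡ 0 − 1 = -1 (mod 5).
    Reduce coefficients mod 5: 2·t ≡ 4 (mod 5).
    The inverse of 2 mod 5 is 3 (since 2·3 = 6 = 1·5 + 1), so t ≡ 3·4 = 12 ≡ 2 (mod 5).
    Then x = 1 + 7·2 = 15, valid modulo lcm(7, 5) = 35: x ≡ 15 (mod 35).
  Combine with x ≡ 6 (mod 9); new modulus lcm = 315.
    Write x = 15 + 35·t and substitute into x ≡ 6 (mod 9): 35·t ≡ 6 − 15 = -9 (mod 9).
    Reduce coefficients mod 9: 8·t ≡ 0 (mod 9).
    The inverse of 8 mod 9 is 8 (since 8·8 = 64 = 7·9 + 1), so t ≡ 8·0 = 0 ≡ 0 (mod 9).
    Then x = 15 + 35·0 = 15, valid modulo lcm(35, 9) = 315: x ≡ 15 (mod 315).
  Combine with x ≡ 7 (mod 11); new modulus lcm = 3465.
    Write x = 15 + 315·t and substitute into x ≡ 7 (mod 11): 315·t ≡ 7 − 15 = -8 (mod 11).
    Reduce coefficients mod 11: 7·t ≡ 3 (mod 11).
    The inverse of 7 mod 11 is 8 (since 7·8 = 56 = 5·11 + 1), so t ≡ 8·3 = 24 ≡ 2 (mod 11).
    Then x = 15 + 315·2 = 645, valid modulo lcm(315, 11) = 3465: x ≡ 645 (mod 3465).
  Combine with x ≡ 6 (mod 8); new modulus lcm = 27720.
    Write x = 645 + 3465·t and substitute into x ≡ 6 (mod 8): 3465·t ≡ 6 − 645 = -639 (mod 8).
    Reduce coefficients mod 8: 1·t ≡ 1 (mod 8).
    So t ≡ 1 (mod 8).
    Then x = 645 + 3465·1 = 4110, valid modulo lcm(3465, 8) = 27720: x ≡ 4110 (mod 27720).
Verify against each original: 4110 mod 7 = 1, 4110 mod 5 = 0, 4110 mod 9 = 6, 4110 mod 11 = 7, 4110 mod 8 = 6.

x ≡ 4110 (mod 27720).
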